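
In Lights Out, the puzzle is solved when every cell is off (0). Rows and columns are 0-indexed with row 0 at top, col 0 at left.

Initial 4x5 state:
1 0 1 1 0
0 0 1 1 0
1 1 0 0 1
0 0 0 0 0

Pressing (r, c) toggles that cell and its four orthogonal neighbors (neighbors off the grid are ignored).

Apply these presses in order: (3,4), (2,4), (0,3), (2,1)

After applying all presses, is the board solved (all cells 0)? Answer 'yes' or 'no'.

Answer: no

Derivation:
After press 1 at (3,4):
1 0 1 1 0
0 0 1 1 0
1 1 0 0 0
0 0 0 1 1

After press 2 at (2,4):
1 0 1 1 0
0 0 1 1 1
1 1 0 1 1
0 0 0 1 0

After press 3 at (0,3):
1 0 0 0 1
0 0 1 0 1
1 1 0 1 1
0 0 0 1 0

After press 4 at (2,1):
1 0 0 0 1
0 1 1 0 1
0 0 1 1 1
0 1 0 1 0

Lights still on: 10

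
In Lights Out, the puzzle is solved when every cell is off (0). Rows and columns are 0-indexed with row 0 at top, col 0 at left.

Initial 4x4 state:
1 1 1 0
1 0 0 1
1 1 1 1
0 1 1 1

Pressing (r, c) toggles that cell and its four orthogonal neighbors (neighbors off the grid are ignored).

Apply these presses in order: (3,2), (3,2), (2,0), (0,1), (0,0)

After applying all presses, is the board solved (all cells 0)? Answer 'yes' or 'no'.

After press 1 at (3,2):
1 1 1 0
1 0 0 1
1 1 0 1
0 0 0 0

After press 2 at (3,2):
1 1 1 0
1 0 0 1
1 1 1 1
0 1 1 1

After press 3 at (2,0):
1 1 1 0
0 0 0 1
0 0 1 1
1 1 1 1

After press 4 at (0,1):
0 0 0 0
0 1 0 1
0 0 1 1
1 1 1 1

After press 5 at (0,0):
1 1 0 0
1 1 0 1
0 0 1 1
1 1 1 1

Lights still on: 11

Answer: no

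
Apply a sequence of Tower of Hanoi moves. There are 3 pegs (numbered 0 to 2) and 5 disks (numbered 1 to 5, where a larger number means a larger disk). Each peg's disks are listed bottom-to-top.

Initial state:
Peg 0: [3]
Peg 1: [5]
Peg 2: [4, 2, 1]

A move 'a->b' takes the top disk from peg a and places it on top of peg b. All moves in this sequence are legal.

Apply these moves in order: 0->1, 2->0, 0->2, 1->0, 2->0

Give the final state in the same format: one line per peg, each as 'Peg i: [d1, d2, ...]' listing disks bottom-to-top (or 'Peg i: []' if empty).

After move 1 (0->1):
Peg 0: []
Peg 1: [5, 3]
Peg 2: [4, 2, 1]

After move 2 (2->0):
Peg 0: [1]
Peg 1: [5, 3]
Peg 2: [4, 2]

After move 3 (0->2):
Peg 0: []
Peg 1: [5, 3]
Peg 2: [4, 2, 1]

After move 4 (1->0):
Peg 0: [3]
Peg 1: [5]
Peg 2: [4, 2, 1]

After move 5 (2->0):
Peg 0: [3, 1]
Peg 1: [5]
Peg 2: [4, 2]

Answer: Peg 0: [3, 1]
Peg 1: [5]
Peg 2: [4, 2]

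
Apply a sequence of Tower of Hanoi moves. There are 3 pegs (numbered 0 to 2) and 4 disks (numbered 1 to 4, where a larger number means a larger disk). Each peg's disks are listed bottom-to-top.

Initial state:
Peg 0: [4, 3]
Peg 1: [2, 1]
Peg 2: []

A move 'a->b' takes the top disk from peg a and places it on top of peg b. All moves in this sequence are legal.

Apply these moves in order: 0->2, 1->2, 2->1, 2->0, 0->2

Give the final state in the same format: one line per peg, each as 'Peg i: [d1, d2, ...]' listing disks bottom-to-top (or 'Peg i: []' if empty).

Answer: Peg 0: [4]
Peg 1: [2, 1]
Peg 2: [3]

Derivation:
After move 1 (0->2):
Peg 0: [4]
Peg 1: [2, 1]
Peg 2: [3]

After move 2 (1->2):
Peg 0: [4]
Peg 1: [2]
Peg 2: [3, 1]

After move 3 (2->1):
Peg 0: [4]
Peg 1: [2, 1]
Peg 2: [3]

After move 4 (2->0):
Peg 0: [4, 3]
Peg 1: [2, 1]
Peg 2: []

After move 5 (0->2):
Peg 0: [4]
Peg 1: [2, 1]
Peg 2: [3]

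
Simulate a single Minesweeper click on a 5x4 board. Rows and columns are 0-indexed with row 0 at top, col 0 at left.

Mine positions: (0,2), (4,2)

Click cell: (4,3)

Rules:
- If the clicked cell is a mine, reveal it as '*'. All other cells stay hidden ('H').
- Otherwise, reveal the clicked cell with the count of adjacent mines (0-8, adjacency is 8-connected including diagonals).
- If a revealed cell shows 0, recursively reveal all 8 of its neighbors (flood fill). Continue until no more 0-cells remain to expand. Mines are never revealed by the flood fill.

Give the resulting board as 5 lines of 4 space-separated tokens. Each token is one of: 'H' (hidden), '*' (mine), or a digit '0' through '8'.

H H H H
H H H H
H H H H
H H H H
H H H 1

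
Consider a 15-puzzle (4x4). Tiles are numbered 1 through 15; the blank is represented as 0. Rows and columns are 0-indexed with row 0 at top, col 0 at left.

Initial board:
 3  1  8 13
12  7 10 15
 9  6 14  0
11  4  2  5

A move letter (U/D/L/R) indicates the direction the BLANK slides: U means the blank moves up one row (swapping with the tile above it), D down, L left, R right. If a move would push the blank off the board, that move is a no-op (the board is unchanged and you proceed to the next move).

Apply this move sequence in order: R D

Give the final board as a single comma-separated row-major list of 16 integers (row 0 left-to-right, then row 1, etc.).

After move 1 (R):
 3  1  8 13
12  7 10 15
 9  6 14  0
11  4  2  5

After move 2 (D):
 3  1  8 13
12  7 10 15
 9  6 14  5
11  4  2  0

Answer: 3, 1, 8, 13, 12, 7, 10, 15, 9, 6, 14, 5, 11, 4, 2, 0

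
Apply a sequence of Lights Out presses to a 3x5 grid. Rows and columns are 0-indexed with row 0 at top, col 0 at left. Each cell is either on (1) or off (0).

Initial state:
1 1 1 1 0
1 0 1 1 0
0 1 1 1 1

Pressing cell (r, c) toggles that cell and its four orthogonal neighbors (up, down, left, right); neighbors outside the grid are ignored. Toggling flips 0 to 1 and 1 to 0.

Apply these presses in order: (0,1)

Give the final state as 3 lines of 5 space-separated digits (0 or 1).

Answer: 0 0 0 1 0
1 1 1 1 0
0 1 1 1 1

Derivation:
After press 1 at (0,1):
0 0 0 1 0
1 1 1 1 0
0 1 1 1 1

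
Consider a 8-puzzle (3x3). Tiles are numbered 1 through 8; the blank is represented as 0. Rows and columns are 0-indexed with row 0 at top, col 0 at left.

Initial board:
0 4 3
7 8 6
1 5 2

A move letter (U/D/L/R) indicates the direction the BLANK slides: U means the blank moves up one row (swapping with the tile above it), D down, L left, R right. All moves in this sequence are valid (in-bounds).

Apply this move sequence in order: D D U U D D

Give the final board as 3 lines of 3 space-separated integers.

After move 1 (D):
7 4 3
0 8 6
1 5 2

After move 2 (D):
7 4 3
1 8 6
0 5 2

After move 3 (U):
7 4 3
0 8 6
1 5 2

After move 4 (U):
0 4 3
7 8 6
1 5 2

After move 5 (D):
7 4 3
0 8 6
1 5 2

After move 6 (D):
7 4 3
1 8 6
0 5 2

Answer: 7 4 3
1 8 6
0 5 2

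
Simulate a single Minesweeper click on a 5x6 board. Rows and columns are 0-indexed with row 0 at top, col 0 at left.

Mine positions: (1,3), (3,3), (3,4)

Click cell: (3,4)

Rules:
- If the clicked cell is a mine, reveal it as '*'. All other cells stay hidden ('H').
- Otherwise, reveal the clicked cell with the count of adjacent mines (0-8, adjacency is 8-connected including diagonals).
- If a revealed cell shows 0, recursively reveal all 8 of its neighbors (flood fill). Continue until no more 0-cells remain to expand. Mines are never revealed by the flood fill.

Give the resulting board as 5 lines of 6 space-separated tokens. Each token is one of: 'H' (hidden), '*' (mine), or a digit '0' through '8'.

H H H H H H
H H H H H H
H H H H H H
H H H H * H
H H H H H H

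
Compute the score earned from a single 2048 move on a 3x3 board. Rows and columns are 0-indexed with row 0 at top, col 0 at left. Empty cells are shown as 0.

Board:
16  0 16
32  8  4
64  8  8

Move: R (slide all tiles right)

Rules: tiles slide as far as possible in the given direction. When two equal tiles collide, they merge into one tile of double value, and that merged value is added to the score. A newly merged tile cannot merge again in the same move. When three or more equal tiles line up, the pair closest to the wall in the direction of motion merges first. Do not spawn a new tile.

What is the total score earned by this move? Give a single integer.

Answer: 48

Derivation:
Slide right:
row 0: [16, 0, 16] -> [0, 0, 32]  score +32 (running 32)
row 1: [32, 8, 4] -> [32, 8, 4]  score +0 (running 32)
row 2: [64, 8, 8] -> [0, 64, 16]  score +16 (running 48)
Board after move:
 0  0 32
32  8  4
 0 64 16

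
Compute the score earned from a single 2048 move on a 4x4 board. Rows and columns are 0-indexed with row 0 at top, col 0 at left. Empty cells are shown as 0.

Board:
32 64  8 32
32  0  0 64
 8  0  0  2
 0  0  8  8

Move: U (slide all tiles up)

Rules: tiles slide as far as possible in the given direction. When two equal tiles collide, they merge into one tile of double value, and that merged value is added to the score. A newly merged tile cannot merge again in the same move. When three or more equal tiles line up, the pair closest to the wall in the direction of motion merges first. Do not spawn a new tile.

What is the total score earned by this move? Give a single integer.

Slide up:
col 0: [32, 32, 8, 0] -> [64, 8, 0, 0]  score +64 (running 64)
col 1: [64, 0, 0, 0] -> [64, 0, 0, 0]  score +0 (running 64)
col 2: [8, 0, 0, 8] -> [16, 0, 0, 0]  score +16 (running 80)
col 3: [32, 64, 2, 8] -> [32, 64, 2, 8]  score +0 (running 80)
Board after move:
64 64 16 32
 8  0  0 64
 0  0  0  2
 0  0  0  8

Answer: 80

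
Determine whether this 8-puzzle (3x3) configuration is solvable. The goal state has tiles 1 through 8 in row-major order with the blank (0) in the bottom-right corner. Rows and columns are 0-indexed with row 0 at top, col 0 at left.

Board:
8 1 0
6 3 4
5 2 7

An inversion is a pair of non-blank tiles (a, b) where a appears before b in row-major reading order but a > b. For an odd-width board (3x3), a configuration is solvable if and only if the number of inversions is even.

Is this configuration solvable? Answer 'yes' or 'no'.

Answer: yes

Derivation:
Inversions (pairs i<j in row-major order where tile[i] > tile[j] > 0): 14
14 is even, so the puzzle is solvable.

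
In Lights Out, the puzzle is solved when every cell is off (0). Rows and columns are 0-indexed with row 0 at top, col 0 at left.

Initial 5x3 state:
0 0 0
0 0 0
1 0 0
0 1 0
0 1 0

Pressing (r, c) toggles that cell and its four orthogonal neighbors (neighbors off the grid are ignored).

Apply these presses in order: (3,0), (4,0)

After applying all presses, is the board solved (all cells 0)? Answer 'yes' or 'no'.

Answer: yes

Derivation:
After press 1 at (3,0):
0 0 0
0 0 0
0 0 0
1 0 0
1 1 0

After press 2 at (4,0):
0 0 0
0 0 0
0 0 0
0 0 0
0 0 0

Lights still on: 0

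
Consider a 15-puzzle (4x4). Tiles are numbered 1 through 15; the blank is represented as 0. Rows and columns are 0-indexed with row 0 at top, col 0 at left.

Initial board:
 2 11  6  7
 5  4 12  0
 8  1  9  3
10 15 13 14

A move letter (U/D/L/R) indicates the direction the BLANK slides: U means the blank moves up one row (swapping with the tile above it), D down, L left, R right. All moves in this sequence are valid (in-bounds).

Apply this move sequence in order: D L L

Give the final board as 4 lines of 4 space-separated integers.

Answer:  2 11  6  7
 5  4 12  3
 8  0  1  9
10 15 13 14

Derivation:
After move 1 (D):
 2 11  6  7
 5  4 12  3
 8  1  9  0
10 15 13 14

After move 2 (L):
 2 11  6  7
 5  4 12  3
 8  1  0  9
10 15 13 14

After move 3 (L):
 2 11  6  7
 5  4 12  3
 8  0  1  9
10 15 13 14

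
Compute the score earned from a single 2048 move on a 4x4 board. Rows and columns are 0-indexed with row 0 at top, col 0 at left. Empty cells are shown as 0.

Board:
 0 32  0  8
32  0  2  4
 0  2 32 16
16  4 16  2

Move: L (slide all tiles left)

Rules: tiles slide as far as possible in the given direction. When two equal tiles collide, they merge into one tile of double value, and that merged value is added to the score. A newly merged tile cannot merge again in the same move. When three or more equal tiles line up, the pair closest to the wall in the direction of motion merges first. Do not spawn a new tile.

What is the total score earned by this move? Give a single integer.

Answer: 0

Derivation:
Slide left:
row 0: [0, 32, 0, 8] -> [32, 8, 0, 0]  score +0 (running 0)
row 1: [32, 0, 2, 4] -> [32, 2, 4, 0]  score +0 (running 0)
row 2: [0, 2, 32, 16] -> [2, 32, 16, 0]  score +0 (running 0)
row 3: [16, 4, 16, 2] -> [16, 4, 16, 2]  score +0 (running 0)
Board after move:
32  8  0  0
32  2  4  0
 2 32 16  0
16  4 16  2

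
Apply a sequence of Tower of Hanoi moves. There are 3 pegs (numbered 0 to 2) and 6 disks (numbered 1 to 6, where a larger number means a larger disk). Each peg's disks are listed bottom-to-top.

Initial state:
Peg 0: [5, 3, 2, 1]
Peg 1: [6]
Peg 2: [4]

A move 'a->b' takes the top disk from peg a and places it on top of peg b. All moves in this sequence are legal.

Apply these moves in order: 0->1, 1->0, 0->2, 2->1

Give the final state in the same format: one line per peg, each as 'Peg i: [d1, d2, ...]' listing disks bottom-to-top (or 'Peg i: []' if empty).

After move 1 (0->1):
Peg 0: [5, 3, 2]
Peg 1: [6, 1]
Peg 2: [4]

After move 2 (1->0):
Peg 0: [5, 3, 2, 1]
Peg 1: [6]
Peg 2: [4]

After move 3 (0->2):
Peg 0: [5, 3, 2]
Peg 1: [6]
Peg 2: [4, 1]

After move 4 (2->1):
Peg 0: [5, 3, 2]
Peg 1: [6, 1]
Peg 2: [4]

Answer: Peg 0: [5, 3, 2]
Peg 1: [6, 1]
Peg 2: [4]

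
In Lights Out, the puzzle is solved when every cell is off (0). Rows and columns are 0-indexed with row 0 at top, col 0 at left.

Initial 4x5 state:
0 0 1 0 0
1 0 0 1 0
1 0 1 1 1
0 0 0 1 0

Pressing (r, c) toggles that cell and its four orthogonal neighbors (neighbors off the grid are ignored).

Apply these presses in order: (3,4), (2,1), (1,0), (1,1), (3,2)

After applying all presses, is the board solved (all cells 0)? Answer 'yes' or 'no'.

Answer: no

Derivation:
After press 1 at (3,4):
0 0 1 0 0
1 0 0 1 0
1 0 1 1 0
0 0 0 0 1

After press 2 at (2,1):
0 0 1 0 0
1 1 0 1 0
0 1 0 1 0
0 1 0 0 1

After press 3 at (1,0):
1 0 1 0 0
0 0 0 1 0
1 1 0 1 0
0 1 0 0 1

After press 4 at (1,1):
1 1 1 0 0
1 1 1 1 0
1 0 0 1 0
0 1 0 0 1

After press 5 at (3,2):
1 1 1 0 0
1 1 1 1 0
1 0 1 1 0
0 0 1 1 1

Lights still on: 13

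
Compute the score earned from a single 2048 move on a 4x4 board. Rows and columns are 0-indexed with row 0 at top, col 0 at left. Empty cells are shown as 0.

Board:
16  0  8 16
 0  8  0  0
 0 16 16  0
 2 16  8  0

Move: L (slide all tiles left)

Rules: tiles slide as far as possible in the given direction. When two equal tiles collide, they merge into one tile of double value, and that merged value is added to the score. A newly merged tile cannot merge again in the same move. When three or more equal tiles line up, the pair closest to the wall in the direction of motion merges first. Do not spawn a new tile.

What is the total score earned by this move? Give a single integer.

Answer: 32

Derivation:
Slide left:
row 0: [16, 0, 8, 16] -> [16, 8, 16, 0]  score +0 (running 0)
row 1: [0, 8, 0, 0] -> [8, 0, 0, 0]  score +0 (running 0)
row 2: [0, 16, 16, 0] -> [32, 0, 0, 0]  score +32 (running 32)
row 3: [2, 16, 8, 0] -> [2, 16, 8, 0]  score +0 (running 32)
Board after move:
16  8 16  0
 8  0  0  0
32  0  0  0
 2 16  8  0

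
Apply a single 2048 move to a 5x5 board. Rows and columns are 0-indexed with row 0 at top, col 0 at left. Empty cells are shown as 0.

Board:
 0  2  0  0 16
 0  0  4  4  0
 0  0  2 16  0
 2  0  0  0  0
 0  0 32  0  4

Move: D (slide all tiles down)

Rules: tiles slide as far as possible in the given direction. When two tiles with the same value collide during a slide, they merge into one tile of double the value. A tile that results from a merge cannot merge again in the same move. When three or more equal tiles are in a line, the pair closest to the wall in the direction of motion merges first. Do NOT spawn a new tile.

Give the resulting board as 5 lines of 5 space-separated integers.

Slide down:
col 0: [0, 0, 0, 2, 0] -> [0, 0, 0, 0, 2]
col 1: [2, 0, 0, 0, 0] -> [0, 0, 0, 0, 2]
col 2: [0, 4, 2, 0, 32] -> [0, 0, 4, 2, 32]
col 3: [0, 4, 16, 0, 0] -> [0, 0, 0, 4, 16]
col 4: [16, 0, 0, 0, 4] -> [0, 0, 0, 16, 4]

Answer:  0  0  0  0  0
 0  0  0  0  0
 0  0  4  0  0
 0  0  2  4 16
 2  2 32 16  4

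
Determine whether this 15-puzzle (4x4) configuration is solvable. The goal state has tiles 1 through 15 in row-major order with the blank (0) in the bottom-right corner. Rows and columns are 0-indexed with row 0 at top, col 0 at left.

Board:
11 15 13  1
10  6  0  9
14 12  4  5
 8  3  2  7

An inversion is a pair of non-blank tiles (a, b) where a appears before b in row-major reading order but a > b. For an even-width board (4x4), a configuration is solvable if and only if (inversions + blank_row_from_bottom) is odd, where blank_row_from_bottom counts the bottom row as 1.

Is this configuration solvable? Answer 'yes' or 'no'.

Answer: no

Derivation:
Inversions: 73
Blank is in row 1 (0-indexed from top), which is row 3 counting from the bottom (bottom = 1).
73 + 3 = 76, which is even, so the puzzle is not solvable.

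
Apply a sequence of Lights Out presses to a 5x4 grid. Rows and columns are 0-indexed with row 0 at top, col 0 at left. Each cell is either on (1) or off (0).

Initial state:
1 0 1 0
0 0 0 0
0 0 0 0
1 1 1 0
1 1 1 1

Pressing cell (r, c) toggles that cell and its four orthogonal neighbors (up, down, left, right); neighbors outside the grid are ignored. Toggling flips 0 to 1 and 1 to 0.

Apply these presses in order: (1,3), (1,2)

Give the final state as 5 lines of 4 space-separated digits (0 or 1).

Answer: 1 0 0 1
0 1 0 0
0 0 1 1
1 1 1 0
1 1 1 1

Derivation:
After press 1 at (1,3):
1 0 1 1
0 0 1 1
0 0 0 1
1 1 1 0
1 1 1 1

After press 2 at (1,2):
1 0 0 1
0 1 0 0
0 0 1 1
1 1 1 0
1 1 1 1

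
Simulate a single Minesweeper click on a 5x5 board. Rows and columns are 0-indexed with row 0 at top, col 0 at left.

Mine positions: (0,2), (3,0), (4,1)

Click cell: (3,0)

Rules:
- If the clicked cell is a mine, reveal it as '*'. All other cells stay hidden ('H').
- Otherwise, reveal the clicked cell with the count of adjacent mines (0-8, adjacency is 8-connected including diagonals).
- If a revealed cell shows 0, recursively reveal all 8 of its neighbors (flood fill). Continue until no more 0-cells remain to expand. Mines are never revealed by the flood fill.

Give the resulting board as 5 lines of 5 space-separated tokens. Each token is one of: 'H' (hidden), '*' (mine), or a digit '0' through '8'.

H H H H H
H H H H H
H H H H H
* H H H H
H H H H H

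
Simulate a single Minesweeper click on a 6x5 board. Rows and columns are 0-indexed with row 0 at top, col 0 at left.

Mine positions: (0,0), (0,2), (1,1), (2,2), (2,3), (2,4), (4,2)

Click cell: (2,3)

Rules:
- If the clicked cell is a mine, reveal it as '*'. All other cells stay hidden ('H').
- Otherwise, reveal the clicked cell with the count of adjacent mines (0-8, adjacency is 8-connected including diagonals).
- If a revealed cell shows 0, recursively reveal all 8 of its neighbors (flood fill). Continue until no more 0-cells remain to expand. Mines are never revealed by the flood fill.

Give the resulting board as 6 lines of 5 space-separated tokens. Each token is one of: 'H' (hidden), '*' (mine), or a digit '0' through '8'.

H H H H H
H H H H H
H H H * H
H H H H H
H H H H H
H H H H H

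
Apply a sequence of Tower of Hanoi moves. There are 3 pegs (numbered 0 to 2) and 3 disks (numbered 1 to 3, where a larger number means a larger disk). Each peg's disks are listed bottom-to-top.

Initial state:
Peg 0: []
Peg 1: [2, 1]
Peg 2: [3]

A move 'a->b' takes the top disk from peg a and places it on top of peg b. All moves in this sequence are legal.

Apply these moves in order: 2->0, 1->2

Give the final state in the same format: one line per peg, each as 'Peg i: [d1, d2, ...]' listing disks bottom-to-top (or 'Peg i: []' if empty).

Answer: Peg 0: [3]
Peg 1: [2]
Peg 2: [1]

Derivation:
After move 1 (2->0):
Peg 0: [3]
Peg 1: [2, 1]
Peg 2: []

After move 2 (1->2):
Peg 0: [3]
Peg 1: [2]
Peg 2: [1]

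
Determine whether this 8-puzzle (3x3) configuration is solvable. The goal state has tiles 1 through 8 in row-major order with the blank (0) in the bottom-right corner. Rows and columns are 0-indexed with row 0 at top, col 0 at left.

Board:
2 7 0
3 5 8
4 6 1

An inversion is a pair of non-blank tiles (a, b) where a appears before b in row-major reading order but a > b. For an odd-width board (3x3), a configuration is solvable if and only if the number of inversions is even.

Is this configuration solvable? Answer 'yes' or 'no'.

Inversions (pairs i<j in row-major order where tile[i] > tile[j] > 0): 14
14 is even, so the puzzle is solvable.

Answer: yes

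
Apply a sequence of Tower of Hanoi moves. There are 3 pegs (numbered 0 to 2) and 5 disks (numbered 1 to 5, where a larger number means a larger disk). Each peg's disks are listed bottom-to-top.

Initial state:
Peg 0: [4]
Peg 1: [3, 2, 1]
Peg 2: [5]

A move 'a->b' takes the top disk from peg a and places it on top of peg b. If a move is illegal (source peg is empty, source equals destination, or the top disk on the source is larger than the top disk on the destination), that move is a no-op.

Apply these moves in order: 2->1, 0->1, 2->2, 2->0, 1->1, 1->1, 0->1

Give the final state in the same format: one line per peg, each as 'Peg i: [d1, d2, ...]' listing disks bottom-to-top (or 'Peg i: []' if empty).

After move 1 (2->1):
Peg 0: [4]
Peg 1: [3, 2, 1]
Peg 2: [5]

After move 2 (0->1):
Peg 0: [4]
Peg 1: [3, 2, 1]
Peg 2: [5]

After move 3 (2->2):
Peg 0: [4]
Peg 1: [3, 2, 1]
Peg 2: [5]

After move 4 (2->0):
Peg 0: [4]
Peg 1: [3, 2, 1]
Peg 2: [5]

After move 5 (1->1):
Peg 0: [4]
Peg 1: [3, 2, 1]
Peg 2: [5]

After move 6 (1->1):
Peg 0: [4]
Peg 1: [3, 2, 1]
Peg 2: [5]

After move 7 (0->1):
Peg 0: [4]
Peg 1: [3, 2, 1]
Peg 2: [5]

Answer: Peg 0: [4]
Peg 1: [3, 2, 1]
Peg 2: [5]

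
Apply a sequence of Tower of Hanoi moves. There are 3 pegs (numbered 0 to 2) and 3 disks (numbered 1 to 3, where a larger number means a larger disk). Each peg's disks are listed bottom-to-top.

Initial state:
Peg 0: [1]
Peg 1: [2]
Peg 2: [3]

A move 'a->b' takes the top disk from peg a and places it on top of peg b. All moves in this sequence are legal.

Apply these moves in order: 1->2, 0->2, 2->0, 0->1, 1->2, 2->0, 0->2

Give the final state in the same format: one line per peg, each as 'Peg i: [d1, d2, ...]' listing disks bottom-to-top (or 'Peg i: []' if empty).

After move 1 (1->2):
Peg 0: [1]
Peg 1: []
Peg 2: [3, 2]

After move 2 (0->2):
Peg 0: []
Peg 1: []
Peg 2: [3, 2, 1]

After move 3 (2->0):
Peg 0: [1]
Peg 1: []
Peg 2: [3, 2]

After move 4 (0->1):
Peg 0: []
Peg 1: [1]
Peg 2: [3, 2]

After move 5 (1->2):
Peg 0: []
Peg 1: []
Peg 2: [3, 2, 1]

After move 6 (2->0):
Peg 0: [1]
Peg 1: []
Peg 2: [3, 2]

After move 7 (0->2):
Peg 0: []
Peg 1: []
Peg 2: [3, 2, 1]

Answer: Peg 0: []
Peg 1: []
Peg 2: [3, 2, 1]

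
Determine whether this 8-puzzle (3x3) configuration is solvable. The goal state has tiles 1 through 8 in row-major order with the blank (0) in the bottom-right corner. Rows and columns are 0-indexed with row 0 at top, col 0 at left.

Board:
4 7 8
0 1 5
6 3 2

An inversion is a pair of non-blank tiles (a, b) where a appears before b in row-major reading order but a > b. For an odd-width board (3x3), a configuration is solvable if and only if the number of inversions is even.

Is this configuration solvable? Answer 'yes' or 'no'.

Answer: yes

Derivation:
Inversions (pairs i<j in row-major order where tile[i] > tile[j] > 0): 18
18 is even, so the puzzle is solvable.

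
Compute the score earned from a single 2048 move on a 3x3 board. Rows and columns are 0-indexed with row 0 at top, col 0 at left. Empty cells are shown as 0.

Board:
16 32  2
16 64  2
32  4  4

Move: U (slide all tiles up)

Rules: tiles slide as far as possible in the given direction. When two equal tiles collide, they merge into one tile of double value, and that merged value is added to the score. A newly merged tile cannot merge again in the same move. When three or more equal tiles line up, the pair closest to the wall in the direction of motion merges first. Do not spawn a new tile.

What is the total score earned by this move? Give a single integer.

Slide up:
col 0: [16, 16, 32] -> [32, 32, 0]  score +32 (running 32)
col 1: [32, 64, 4] -> [32, 64, 4]  score +0 (running 32)
col 2: [2, 2, 4] -> [4, 4, 0]  score +4 (running 36)
Board after move:
32 32  4
32 64  4
 0  4  0

Answer: 36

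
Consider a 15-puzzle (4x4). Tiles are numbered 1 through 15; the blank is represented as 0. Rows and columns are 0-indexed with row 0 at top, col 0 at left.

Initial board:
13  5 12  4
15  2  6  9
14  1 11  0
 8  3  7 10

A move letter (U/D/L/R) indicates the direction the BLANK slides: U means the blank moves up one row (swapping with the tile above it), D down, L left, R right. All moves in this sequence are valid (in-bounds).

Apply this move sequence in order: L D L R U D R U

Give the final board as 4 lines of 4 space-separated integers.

Answer: 13  5 12  4
15  2  6  9
14  1  7  0
 8  3 10 11

Derivation:
After move 1 (L):
13  5 12  4
15  2  6  9
14  1  0 11
 8  3  7 10

After move 2 (D):
13  5 12  4
15  2  6  9
14  1  7 11
 8  3  0 10

After move 3 (L):
13  5 12  4
15  2  6  9
14  1  7 11
 8  0  3 10

After move 4 (R):
13  5 12  4
15  2  6  9
14  1  7 11
 8  3  0 10

After move 5 (U):
13  5 12  4
15  2  6  9
14  1  0 11
 8  3  7 10

After move 6 (D):
13  5 12  4
15  2  6  9
14  1  7 11
 8  3  0 10

After move 7 (R):
13  5 12  4
15  2  6  9
14  1  7 11
 8  3 10  0

After move 8 (U):
13  5 12  4
15  2  6  9
14  1  7  0
 8  3 10 11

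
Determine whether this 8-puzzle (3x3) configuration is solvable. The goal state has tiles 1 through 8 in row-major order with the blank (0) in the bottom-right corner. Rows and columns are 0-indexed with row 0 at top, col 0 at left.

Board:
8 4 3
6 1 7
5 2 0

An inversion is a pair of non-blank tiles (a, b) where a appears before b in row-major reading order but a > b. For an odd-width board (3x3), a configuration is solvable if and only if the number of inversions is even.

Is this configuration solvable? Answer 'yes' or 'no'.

Inversions (pairs i<j in row-major order where tile[i] > tile[j] > 0): 18
18 is even, so the puzzle is solvable.

Answer: yes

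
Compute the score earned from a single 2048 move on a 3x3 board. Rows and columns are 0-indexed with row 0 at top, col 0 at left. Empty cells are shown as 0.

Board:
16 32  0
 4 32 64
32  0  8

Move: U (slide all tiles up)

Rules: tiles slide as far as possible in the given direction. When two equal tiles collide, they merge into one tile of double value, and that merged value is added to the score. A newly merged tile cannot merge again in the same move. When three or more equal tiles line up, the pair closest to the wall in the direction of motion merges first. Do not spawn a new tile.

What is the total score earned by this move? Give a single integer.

Slide up:
col 0: [16, 4, 32] -> [16, 4, 32]  score +0 (running 0)
col 1: [32, 32, 0] -> [64, 0, 0]  score +64 (running 64)
col 2: [0, 64, 8] -> [64, 8, 0]  score +0 (running 64)
Board after move:
16 64 64
 4  0  8
32  0  0

Answer: 64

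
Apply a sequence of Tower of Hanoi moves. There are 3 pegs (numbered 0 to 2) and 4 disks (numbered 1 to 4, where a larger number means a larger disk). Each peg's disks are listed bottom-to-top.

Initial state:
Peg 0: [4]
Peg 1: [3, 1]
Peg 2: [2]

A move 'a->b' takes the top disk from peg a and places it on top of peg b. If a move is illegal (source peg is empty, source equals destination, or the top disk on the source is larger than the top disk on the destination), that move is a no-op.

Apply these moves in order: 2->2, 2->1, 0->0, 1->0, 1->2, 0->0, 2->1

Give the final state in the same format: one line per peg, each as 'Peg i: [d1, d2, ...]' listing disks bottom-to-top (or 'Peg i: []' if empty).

Answer: Peg 0: [4, 1]
Peg 1: [3, 2]
Peg 2: []

Derivation:
After move 1 (2->2):
Peg 0: [4]
Peg 1: [3, 1]
Peg 2: [2]

After move 2 (2->1):
Peg 0: [4]
Peg 1: [3, 1]
Peg 2: [2]

After move 3 (0->0):
Peg 0: [4]
Peg 1: [3, 1]
Peg 2: [2]

After move 4 (1->0):
Peg 0: [4, 1]
Peg 1: [3]
Peg 2: [2]

After move 5 (1->2):
Peg 0: [4, 1]
Peg 1: [3]
Peg 2: [2]

After move 6 (0->0):
Peg 0: [4, 1]
Peg 1: [3]
Peg 2: [2]

After move 7 (2->1):
Peg 0: [4, 1]
Peg 1: [3, 2]
Peg 2: []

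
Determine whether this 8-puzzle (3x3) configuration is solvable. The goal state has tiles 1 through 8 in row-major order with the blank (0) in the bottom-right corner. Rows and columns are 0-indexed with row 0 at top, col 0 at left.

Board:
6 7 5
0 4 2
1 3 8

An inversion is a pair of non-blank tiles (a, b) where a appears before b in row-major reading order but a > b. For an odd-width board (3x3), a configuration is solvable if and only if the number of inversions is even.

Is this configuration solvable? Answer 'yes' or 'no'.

Answer: yes

Derivation:
Inversions (pairs i<j in row-major order where tile[i] > tile[j] > 0): 18
18 is even, so the puzzle is solvable.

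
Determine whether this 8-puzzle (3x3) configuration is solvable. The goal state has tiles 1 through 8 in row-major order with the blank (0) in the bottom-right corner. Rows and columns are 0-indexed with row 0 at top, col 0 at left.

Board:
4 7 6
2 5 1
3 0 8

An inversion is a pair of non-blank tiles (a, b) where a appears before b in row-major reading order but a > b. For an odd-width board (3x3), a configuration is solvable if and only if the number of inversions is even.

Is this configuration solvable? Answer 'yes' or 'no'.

Inversions (pairs i<j in row-major order where tile[i] > tile[j] > 0): 15
15 is odd, so the puzzle is not solvable.

Answer: no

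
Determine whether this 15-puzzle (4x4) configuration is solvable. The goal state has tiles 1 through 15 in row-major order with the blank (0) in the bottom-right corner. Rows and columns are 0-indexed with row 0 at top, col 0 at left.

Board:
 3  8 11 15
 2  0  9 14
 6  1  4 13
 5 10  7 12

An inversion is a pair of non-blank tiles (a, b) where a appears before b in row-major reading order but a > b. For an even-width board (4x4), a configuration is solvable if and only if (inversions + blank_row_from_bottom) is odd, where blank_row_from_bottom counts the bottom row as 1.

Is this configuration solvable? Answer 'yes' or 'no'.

Answer: no

Derivation:
Inversions: 49
Blank is in row 1 (0-indexed from top), which is row 3 counting from the bottom (bottom = 1).
49 + 3 = 52, which is even, so the puzzle is not solvable.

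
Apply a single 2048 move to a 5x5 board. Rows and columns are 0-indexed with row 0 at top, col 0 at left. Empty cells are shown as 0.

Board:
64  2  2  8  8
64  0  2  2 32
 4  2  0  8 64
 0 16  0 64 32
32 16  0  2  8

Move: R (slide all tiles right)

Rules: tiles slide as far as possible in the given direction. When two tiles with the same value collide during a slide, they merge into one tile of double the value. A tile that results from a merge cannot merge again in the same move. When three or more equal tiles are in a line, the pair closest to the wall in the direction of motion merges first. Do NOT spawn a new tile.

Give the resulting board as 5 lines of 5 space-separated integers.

Slide right:
row 0: [64, 2, 2, 8, 8] -> [0, 0, 64, 4, 16]
row 1: [64, 0, 2, 2, 32] -> [0, 0, 64, 4, 32]
row 2: [4, 2, 0, 8, 64] -> [0, 4, 2, 8, 64]
row 3: [0, 16, 0, 64, 32] -> [0, 0, 16, 64, 32]
row 4: [32, 16, 0, 2, 8] -> [0, 32, 16, 2, 8]

Answer:  0  0 64  4 16
 0  0 64  4 32
 0  4  2  8 64
 0  0 16 64 32
 0 32 16  2  8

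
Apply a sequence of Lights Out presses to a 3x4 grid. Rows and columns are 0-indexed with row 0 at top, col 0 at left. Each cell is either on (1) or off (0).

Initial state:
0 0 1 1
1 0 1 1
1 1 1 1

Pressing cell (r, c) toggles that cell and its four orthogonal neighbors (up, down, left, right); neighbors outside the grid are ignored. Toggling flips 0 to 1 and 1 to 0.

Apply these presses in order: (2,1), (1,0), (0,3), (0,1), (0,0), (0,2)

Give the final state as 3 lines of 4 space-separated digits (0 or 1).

After press 1 at (2,1):
0 0 1 1
1 1 1 1
0 0 0 1

After press 2 at (1,0):
1 0 1 1
0 0 1 1
1 0 0 1

After press 3 at (0,3):
1 0 0 0
0 0 1 0
1 0 0 1

After press 4 at (0,1):
0 1 1 0
0 1 1 0
1 0 0 1

After press 5 at (0,0):
1 0 1 0
1 1 1 0
1 0 0 1

After press 6 at (0,2):
1 1 0 1
1 1 0 0
1 0 0 1

Answer: 1 1 0 1
1 1 0 0
1 0 0 1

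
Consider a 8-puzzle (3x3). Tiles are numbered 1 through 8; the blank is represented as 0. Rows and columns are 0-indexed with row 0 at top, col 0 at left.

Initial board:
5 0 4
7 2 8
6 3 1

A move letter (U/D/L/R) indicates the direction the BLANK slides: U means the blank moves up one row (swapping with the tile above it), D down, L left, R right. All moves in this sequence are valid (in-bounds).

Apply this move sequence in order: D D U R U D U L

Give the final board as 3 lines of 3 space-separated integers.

After move 1 (D):
5 2 4
7 0 8
6 3 1

After move 2 (D):
5 2 4
7 3 8
6 0 1

After move 3 (U):
5 2 4
7 0 8
6 3 1

After move 4 (R):
5 2 4
7 8 0
6 3 1

After move 5 (U):
5 2 0
7 8 4
6 3 1

After move 6 (D):
5 2 4
7 8 0
6 3 1

After move 7 (U):
5 2 0
7 8 4
6 3 1

After move 8 (L):
5 0 2
7 8 4
6 3 1

Answer: 5 0 2
7 8 4
6 3 1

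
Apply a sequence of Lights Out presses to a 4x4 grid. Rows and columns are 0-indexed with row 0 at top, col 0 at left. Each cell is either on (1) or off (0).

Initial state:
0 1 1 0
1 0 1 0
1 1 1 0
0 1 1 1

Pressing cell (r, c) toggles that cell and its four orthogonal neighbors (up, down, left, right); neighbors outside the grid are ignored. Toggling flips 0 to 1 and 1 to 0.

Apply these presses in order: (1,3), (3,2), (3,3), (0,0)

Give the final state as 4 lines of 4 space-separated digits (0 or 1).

Answer: 1 0 1 1
0 0 0 1
1 1 0 0
0 0 1 1

Derivation:
After press 1 at (1,3):
0 1 1 1
1 0 0 1
1 1 1 1
0 1 1 1

After press 2 at (3,2):
0 1 1 1
1 0 0 1
1 1 0 1
0 0 0 0

After press 3 at (3,3):
0 1 1 1
1 0 0 1
1 1 0 0
0 0 1 1

After press 4 at (0,0):
1 0 1 1
0 0 0 1
1 1 0 0
0 0 1 1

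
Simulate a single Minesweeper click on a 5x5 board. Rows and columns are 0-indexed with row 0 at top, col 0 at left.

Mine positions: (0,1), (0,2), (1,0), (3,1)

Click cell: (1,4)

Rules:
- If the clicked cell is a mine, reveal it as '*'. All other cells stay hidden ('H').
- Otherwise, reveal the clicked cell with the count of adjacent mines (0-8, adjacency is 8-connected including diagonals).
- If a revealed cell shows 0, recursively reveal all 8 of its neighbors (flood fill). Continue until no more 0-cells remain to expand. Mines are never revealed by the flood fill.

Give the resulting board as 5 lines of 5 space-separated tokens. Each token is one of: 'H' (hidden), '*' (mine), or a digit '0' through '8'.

H H H 1 0
H H 2 1 0
H H 1 0 0
H H 1 0 0
H H 1 0 0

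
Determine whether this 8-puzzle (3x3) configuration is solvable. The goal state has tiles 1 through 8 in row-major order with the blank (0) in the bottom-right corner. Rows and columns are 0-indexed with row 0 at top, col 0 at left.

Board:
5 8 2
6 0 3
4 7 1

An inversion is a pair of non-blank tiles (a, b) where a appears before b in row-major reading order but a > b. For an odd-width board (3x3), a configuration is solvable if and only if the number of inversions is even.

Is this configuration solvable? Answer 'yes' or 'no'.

Answer: no

Derivation:
Inversions (pairs i<j in row-major order where tile[i] > tile[j] > 0): 17
17 is odd, so the puzzle is not solvable.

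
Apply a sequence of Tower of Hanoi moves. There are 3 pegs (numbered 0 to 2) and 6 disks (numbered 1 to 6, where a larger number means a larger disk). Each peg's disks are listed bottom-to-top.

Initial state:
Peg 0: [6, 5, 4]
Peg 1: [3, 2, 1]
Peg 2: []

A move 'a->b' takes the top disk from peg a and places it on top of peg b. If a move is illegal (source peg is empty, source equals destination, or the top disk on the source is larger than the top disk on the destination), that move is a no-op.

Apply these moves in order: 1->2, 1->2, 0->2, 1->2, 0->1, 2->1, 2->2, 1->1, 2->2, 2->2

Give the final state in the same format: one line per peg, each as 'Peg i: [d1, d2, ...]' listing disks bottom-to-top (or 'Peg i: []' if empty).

After move 1 (1->2):
Peg 0: [6, 5, 4]
Peg 1: [3, 2]
Peg 2: [1]

After move 2 (1->2):
Peg 0: [6, 5, 4]
Peg 1: [3, 2]
Peg 2: [1]

After move 3 (0->2):
Peg 0: [6, 5, 4]
Peg 1: [3, 2]
Peg 2: [1]

After move 4 (1->2):
Peg 0: [6, 5, 4]
Peg 1: [3, 2]
Peg 2: [1]

After move 5 (0->1):
Peg 0: [6, 5, 4]
Peg 1: [3, 2]
Peg 2: [1]

After move 6 (2->1):
Peg 0: [6, 5, 4]
Peg 1: [3, 2, 1]
Peg 2: []

After move 7 (2->2):
Peg 0: [6, 5, 4]
Peg 1: [3, 2, 1]
Peg 2: []

After move 8 (1->1):
Peg 0: [6, 5, 4]
Peg 1: [3, 2, 1]
Peg 2: []

After move 9 (2->2):
Peg 0: [6, 5, 4]
Peg 1: [3, 2, 1]
Peg 2: []

After move 10 (2->2):
Peg 0: [6, 5, 4]
Peg 1: [3, 2, 1]
Peg 2: []

Answer: Peg 0: [6, 5, 4]
Peg 1: [3, 2, 1]
Peg 2: []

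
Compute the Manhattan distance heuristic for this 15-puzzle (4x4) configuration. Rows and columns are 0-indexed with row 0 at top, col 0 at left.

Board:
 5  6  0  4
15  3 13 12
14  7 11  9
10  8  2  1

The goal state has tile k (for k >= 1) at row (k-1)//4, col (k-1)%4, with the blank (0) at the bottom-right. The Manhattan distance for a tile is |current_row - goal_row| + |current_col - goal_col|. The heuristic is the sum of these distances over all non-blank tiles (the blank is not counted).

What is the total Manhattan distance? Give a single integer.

Answer: 36

Derivation:
Tile 5: (0,0)->(1,0) = 1
Tile 6: (0,1)->(1,1) = 1
Tile 4: (0,3)->(0,3) = 0
Tile 15: (1,0)->(3,2) = 4
Tile 3: (1,1)->(0,2) = 2
Tile 13: (1,2)->(3,0) = 4
Tile 12: (1,3)->(2,3) = 1
Tile 14: (2,0)->(3,1) = 2
Tile 7: (2,1)->(1,2) = 2
Tile 11: (2,2)->(2,2) = 0
Tile 9: (2,3)->(2,0) = 3
Tile 10: (3,0)->(2,1) = 2
Tile 8: (3,1)->(1,3) = 4
Tile 2: (3,2)->(0,1) = 4
Tile 1: (3,3)->(0,0) = 6
Sum: 1 + 1 + 0 + 4 + 2 + 4 + 1 + 2 + 2 + 0 + 3 + 2 + 4 + 4 + 6 = 36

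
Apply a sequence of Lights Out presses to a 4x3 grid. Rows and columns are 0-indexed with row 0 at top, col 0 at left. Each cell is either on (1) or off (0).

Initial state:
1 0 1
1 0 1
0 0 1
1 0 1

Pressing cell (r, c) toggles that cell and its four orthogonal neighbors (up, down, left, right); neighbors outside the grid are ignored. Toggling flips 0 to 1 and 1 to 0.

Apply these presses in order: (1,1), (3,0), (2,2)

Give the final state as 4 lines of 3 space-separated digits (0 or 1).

After press 1 at (1,1):
1 1 1
0 1 0
0 1 1
1 0 1

After press 2 at (3,0):
1 1 1
0 1 0
1 1 1
0 1 1

After press 3 at (2,2):
1 1 1
0 1 1
1 0 0
0 1 0

Answer: 1 1 1
0 1 1
1 0 0
0 1 0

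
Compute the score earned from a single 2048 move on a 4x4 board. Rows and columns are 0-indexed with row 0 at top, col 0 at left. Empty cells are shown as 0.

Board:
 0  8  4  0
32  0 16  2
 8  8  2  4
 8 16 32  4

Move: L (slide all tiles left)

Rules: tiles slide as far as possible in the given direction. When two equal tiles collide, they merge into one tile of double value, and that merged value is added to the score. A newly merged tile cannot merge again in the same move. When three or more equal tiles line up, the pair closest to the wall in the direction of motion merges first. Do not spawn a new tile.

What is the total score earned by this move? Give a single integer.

Answer: 16

Derivation:
Slide left:
row 0: [0, 8, 4, 0] -> [8, 4, 0, 0]  score +0 (running 0)
row 1: [32, 0, 16, 2] -> [32, 16, 2, 0]  score +0 (running 0)
row 2: [8, 8, 2, 4] -> [16, 2, 4, 0]  score +16 (running 16)
row 3: [8, 16, 32, 4] -> [8, 16, 32, 4]  score +0 (running 16)
Board after move:
 8  4  0  0
32 16  2  0
16  2  4  0
 8 16 32  4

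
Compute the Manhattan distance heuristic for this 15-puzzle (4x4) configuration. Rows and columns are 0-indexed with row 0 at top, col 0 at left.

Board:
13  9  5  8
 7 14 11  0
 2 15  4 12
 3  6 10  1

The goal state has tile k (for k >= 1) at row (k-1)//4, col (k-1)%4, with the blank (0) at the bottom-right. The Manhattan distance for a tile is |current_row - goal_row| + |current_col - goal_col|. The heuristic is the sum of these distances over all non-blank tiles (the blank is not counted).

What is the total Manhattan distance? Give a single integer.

Answer: 38

Derivation:
Tile 13: at (0,0), goal (3,0), distance |0-3|+|0-0| = 3
Tile 9: at (0,1), goal (2,0), distance |0-2|+|1-0| = 3
Tile 5: at (0,2), goal (1,0), distance |0-1|+|2-0| = 3
Tile 8: at (0,3), goal (1,3), distance |0-1|+|3-3| = 1
Tile 7: at (1,0), goal (1,2), distance |1-1|+|0-2| = 2
Tile 14: at (1,1), goal (3,1), distance |1-3|+|1-1| = 2
Tile 11: at (1,2), goal (2,2), distance |1-2|+|2-2| = 1
Tile 2: at (2,0), goal (0,1), distance |2-0|+|0-1| = 3
Tile 15: at (2,1), goal (3,2), distance |2-3|+|1-2| = 2
Tile 4: at (2,2), goal (0,3), distance |2-0|+|2-3| = 3
Tile 12: at (2,3), goal (2,3), distance |2-2|+|3-3| = 0
Tile 3: at (3,0), goal (0,2), distance |3-0|+|0-2| = 5
Tile 6: at (3,1), goal (1,1), distance |3-1|+|1-1| = 2
Tile 10: at (3,2), goal (2,1), distance |3-2|+|2-1| = 2
Tile 1: at (3,3), goal (0,0), distance |3-0|+|3-0| = 6
Sum: 3 + 3 + 3 + 1 + 2 + 2 + 1 + 3 + 2 + 3 + 0 + 5 + 2 + 2 + 6 = 38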